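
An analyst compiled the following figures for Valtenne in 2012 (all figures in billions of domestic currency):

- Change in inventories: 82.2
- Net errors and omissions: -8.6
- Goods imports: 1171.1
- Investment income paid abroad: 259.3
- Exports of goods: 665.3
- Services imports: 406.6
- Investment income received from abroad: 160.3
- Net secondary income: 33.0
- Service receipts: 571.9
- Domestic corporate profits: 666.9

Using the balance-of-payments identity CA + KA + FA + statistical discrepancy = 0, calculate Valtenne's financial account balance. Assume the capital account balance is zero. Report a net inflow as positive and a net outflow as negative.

415.1

Goods balance = 665.3 - 1171.1 = -505.8
Services balance = 571.9 - 406.6 = 165.3
Trade balance (goods + services) = -505.8 + 165.3 = -340.5
Net primary income = 160.3 - 259.3 = -99.0
Net secondary income = 33.0
Current account = -340.5 + (-99.0) + 33.0 = -406.5
Financial account = -(-406.5 + (-8.6)) = 415.1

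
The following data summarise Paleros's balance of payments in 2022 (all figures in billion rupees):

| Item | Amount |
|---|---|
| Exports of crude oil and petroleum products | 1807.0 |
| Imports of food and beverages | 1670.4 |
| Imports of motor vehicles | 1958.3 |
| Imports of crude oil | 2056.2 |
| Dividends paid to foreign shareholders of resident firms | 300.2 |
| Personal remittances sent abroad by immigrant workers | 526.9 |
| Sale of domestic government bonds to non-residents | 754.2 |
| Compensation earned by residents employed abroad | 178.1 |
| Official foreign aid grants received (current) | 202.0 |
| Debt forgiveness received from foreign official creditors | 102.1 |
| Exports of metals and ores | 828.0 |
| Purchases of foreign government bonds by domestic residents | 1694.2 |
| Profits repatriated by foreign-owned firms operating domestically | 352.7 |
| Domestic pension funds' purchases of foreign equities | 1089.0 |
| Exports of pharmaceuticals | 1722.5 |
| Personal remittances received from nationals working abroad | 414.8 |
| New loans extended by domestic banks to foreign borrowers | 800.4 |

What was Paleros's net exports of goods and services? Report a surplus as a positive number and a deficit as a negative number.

-1327.4

Goods: 1722.5 - 2056.2 - 1670.4 + 828.0 - 1958.3 + 1807.0 = -1327.4
Trade balance = -1327.4 + 0.0 = -1327.4
(Excluded from the trade balance — primary income: dividends paid to foreign shareholders of resident firms 300.2, compensation earned by residents employed abroad 178.1, profits repatriated by foreign-owned firms operating domestically 352.7; secondary income: personal remittances sent abroad by immigrant workers 526.9, official foreign aid grants received (current) 202.0, personal remittances received from nationals working abroad 414.8; financial account: sale of domestic government bonds to non-residents 754.2, purchases of foreign government bonds by domestic residents 1694.2, domestic pension funds' purchases of foreign equities 1089.0, new loans extended by domestic banks to foreign borrowers 800.4; capital account: debt forgiveness received from foreign official creditors 102.1.)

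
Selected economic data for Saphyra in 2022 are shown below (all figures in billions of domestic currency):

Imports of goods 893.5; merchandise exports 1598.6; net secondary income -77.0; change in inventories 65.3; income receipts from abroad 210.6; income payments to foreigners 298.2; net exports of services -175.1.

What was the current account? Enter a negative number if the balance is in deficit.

365.4

Goods balance = 1598.6 - 893.5 = 705.1
Services balance = -175.1
Trade balance (goods + services) = 705.1 + (-175.1) = 530.0
Net primary income = 210.6 - 298.2 = -87.6
Net secondary income = -77.0
Current account = 530.0 + (-87.6) + (-77.0) = 365.4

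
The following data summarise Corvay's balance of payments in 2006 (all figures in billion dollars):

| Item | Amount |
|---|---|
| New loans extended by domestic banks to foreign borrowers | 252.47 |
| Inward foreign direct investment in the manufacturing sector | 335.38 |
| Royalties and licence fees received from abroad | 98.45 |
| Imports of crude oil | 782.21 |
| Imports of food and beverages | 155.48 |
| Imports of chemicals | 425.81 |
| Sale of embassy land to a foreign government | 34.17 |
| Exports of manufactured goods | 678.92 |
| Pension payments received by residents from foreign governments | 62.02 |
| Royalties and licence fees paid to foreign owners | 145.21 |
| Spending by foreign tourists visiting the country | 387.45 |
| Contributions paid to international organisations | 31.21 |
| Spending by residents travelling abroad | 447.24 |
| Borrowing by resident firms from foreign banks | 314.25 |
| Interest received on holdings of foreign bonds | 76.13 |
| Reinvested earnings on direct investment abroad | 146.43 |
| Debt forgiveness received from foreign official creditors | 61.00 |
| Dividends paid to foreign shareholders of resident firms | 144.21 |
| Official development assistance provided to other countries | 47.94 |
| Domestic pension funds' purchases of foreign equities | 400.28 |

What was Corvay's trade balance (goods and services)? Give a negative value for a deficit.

Goods: -782.21 - 425.81 + 678.92 - 155.48 = -684.58
Services: 98.45 + 387.45 - 447.24 - 145.21 = -106.55
Trade balance = -684.58 + (-106.55) = -791.13
(Excluded from the trade balance — financial account: new loans extended by domestic banks to foreign borrowers 252.47, inward foreign direct investment in the manufacturing sector 335.38, borrowing by resident firms from foreign banks 314.25, domestic pension funds' purchases of foreign equities 400.28; capital account: sale of embassy land to a foreign government 34.17, debt forgiveness received from foreign official creditors 61.00; secondary income: pension payments received by residents from foreign governments 62.02, contributions paid to international organisations 31.21, official development assistance provided to other countries 47.94; primary income: interest received on holdings of foreign bonds 76.13, reinvested earnings on direct investment abroad 146.43, dividends paid to foreign shareholders of resident firms 144.21.)

-791.13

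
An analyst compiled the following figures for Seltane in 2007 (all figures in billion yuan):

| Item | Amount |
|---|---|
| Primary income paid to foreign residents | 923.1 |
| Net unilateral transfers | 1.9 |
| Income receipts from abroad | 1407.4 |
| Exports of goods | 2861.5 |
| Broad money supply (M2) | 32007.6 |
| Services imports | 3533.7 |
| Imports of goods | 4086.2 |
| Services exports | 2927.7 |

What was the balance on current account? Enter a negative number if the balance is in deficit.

Goods balance = 2861.5 - 4086.2 = -1224.7
Services balance = 2927.7 - 3533.7 = -606.0
Trade balance (goods + services) = -1224.7 + (-606.0) = -1830.7
Net primary income = 1407.4 - 923.1 = 484.3
Net secondary income = 1.9
Current account = -1830.7 + 484.3 + 1.9 = -1344.5

-1344.5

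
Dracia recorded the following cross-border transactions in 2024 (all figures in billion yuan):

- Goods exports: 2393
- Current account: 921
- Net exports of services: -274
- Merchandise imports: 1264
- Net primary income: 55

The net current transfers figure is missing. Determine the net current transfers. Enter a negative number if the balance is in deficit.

Current account = goods balance + services balance + net primary income + net secondary income
Sum of the known components = 910
Net current transfers = CA - (known components) = 921 - 910 = 11

11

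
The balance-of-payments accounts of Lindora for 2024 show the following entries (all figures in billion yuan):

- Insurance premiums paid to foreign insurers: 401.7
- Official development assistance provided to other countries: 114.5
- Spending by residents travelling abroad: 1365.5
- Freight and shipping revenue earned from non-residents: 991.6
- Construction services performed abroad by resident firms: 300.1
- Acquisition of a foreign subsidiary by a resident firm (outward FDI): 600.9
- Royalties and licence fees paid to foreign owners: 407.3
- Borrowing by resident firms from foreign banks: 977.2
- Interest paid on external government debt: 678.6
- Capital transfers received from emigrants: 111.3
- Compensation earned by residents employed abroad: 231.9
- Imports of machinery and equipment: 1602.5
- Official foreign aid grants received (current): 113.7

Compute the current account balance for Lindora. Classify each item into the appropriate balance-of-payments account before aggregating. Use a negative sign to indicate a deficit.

-2932.8

Goods: -1602.5
Services: 300.1 - 401.7 - 407.3 - 1365.5 + 991.6 = -882.8
Primary income: 231.9 - 678.6 = -446.7
Secondary income: 113.7 - 114.5 = -0.8
Current account = (-1602.5) + (-882.8) + (-446.7) + (-0.8) = -2932.8
(Excluded from the current account — financial account: acquisition of a foreign subsidiary by a resident firm (outward FDI) 600.9, borrowing by resident firms from foreign banks 977.2; capital account: capital transfers received from emigrants 111.3.)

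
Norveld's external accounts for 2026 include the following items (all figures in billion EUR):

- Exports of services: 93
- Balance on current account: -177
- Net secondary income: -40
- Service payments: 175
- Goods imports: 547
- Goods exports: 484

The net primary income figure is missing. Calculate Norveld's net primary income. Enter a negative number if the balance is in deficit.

8

Current account = goods balance + services balance + net primary income + net secondary income
Sum of the known components = -185
Net primary income = CA - (known components) = -177 - (-185) = 8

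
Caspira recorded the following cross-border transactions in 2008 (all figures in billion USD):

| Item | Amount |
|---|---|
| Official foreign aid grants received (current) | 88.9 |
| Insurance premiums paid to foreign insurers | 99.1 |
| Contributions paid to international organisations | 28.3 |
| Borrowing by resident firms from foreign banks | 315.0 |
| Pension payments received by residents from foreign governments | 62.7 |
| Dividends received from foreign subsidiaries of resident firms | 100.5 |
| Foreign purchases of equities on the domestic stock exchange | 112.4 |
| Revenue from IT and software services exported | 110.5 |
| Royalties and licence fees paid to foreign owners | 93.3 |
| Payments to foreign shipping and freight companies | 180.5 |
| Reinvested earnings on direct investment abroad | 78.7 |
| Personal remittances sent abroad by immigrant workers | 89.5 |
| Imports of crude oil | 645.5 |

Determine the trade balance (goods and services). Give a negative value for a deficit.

-907.9

Goods: -645.5
Services: 110.5 - 99.1 - 93.3 - 180.5 = -262.4
Trade balance = -645.5 + (-262.4) = -907.9
(Excluded from the trade balance — secondary income: official foreign aid grants received (current) 88.9, contributions paid to international organisations 28.3, pension payments received by residents from foreign governments 62.7, personal remittances sent abroad by immigrant workers 89.5; financial account: borrowing by resident firms from foreign banks 315.0, foreign purchases of equities on the domestic stock exchange 112.4; primary income: dividends received from foreign subsidiaries of resident firms 100.5, reinvested earnings on direct investment abroad 78.7.)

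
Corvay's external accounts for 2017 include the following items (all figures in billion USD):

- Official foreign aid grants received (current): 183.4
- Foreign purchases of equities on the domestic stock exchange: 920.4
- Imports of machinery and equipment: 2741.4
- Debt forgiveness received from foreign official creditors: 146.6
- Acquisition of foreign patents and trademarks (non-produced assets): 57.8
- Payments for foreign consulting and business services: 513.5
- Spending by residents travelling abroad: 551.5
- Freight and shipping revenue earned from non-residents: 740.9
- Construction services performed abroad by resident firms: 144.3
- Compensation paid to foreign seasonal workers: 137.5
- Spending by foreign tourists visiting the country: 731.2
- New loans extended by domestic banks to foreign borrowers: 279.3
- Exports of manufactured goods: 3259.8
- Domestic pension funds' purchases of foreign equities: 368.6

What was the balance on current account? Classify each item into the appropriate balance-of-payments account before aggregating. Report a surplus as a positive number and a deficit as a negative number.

Goods: -2741.4 + 3259.8 = 518.4
Services: -513.5 - 551.5 + 740.9 + 731.2 + 144.3 = 551.4
Primary income: -137.5
Secondary income: 183.4
Current account = 518.4 + 551.4 + (-137.5) + 183.4 = 1115.7
(Excluded from the current account — financial account: foreign purchases of equities on the domestic stock exchange 920.4, new loans extended by domestic banks to foreign borrowers 279.3, domestic pension funds' purchases of foreign equities 368.6; capital account: debt forgiveness received from foreign official creditors 146.6, acquisition of foreign patents and trademarks (non-produced assets) 57.8.)

1115.7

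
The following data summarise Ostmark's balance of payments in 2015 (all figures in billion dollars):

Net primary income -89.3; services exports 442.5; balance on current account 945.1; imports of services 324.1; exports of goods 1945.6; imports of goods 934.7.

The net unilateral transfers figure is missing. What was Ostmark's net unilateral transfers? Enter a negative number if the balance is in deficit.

Current account = goods balance + services balance + net primary income + net secondary income
Sum of the known components = 1040.0
Net unilateral transfers = CA - (known components) = 945.1 - 1040.0 = -94.9

-94.9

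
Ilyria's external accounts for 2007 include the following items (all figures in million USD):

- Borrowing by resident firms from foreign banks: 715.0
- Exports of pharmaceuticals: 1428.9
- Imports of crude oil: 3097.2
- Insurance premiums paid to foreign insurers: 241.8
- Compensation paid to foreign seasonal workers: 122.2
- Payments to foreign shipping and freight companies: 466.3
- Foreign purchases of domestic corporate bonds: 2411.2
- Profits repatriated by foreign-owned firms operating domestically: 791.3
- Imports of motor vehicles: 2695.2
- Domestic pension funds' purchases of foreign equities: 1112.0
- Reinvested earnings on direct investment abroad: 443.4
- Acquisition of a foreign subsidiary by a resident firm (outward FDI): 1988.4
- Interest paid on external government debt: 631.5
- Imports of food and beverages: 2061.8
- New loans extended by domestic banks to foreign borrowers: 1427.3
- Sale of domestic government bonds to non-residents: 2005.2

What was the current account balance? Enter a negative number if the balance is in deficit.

Goods: -2695.2 + 1428.9 - 3097.2 - 2061.8 = -6425.3
Services: -241.8 - 466.3 = -708.1
Primary income: -122.2 - 631.5 - 791.3 + 443.4 = -1101.6
Current account = (-6425.3) + (-708.1) + (-1101.6) = -8235.0
(Excluded from the current account — financial account: borrowing by resident firms from foreign banks 715.0, foreign purchases of domestic corporate bonds 2411.2, domestic pension funds' purchases of foreign equities 1112.0, acquisition of a foreign subsidiary by a resident firm (outward FDI) 1988.4, new loans extended by domestic banks to foreign borrowers 1427.3, sale of domestic government bonds to non-residents 2005.2.)

-8235.0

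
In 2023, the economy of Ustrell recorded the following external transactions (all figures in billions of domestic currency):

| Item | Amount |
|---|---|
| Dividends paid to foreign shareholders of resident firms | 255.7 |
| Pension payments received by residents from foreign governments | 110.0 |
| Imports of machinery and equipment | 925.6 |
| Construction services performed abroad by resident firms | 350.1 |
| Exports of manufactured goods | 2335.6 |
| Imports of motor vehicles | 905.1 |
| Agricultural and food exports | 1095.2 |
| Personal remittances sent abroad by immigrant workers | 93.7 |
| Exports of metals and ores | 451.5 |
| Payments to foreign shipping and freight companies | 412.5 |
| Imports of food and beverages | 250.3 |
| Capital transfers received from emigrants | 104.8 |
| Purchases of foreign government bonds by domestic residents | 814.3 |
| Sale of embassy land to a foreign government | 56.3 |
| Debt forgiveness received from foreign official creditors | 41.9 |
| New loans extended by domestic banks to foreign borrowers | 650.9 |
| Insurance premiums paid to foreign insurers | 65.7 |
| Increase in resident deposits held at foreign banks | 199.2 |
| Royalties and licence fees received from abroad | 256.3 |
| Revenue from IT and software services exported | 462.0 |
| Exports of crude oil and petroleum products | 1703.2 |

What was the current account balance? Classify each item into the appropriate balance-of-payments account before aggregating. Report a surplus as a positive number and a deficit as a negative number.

Goods: 2335.6 + 1095.2 - 925.6 - 905.1 + 451.5 - 250.3 + 1703.2 = 3504.5
Services: 462.0 - 65.7 + 256.3 - 412.5 + 350.1 = 590.2
Primary income: -255.7
Secondary income: 110.0 - 93.7 = 16.3
Current account = 3504.5 + 590.2 + (-255.7) + 16.3 = 3855.3
(Excluded from the current account — capital account: capital transfers received from emigrants 104.8, sale of embassy land to a foreign government 56.3, debt forgiveness received from foreign official creditors 41.9; financial account: purchases of foreign government bonds by domestic residents 814.3, new loans extended by domestic banks to foreign borrowers 650.9, increase in resident deposits held at foreign banks 199.2.)

3855.3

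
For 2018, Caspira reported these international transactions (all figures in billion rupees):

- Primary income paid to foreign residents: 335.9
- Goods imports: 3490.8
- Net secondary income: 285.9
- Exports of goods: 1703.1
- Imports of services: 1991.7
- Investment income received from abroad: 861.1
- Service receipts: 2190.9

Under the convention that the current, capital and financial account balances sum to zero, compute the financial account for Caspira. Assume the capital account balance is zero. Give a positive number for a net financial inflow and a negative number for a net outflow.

Goods balance = 1703.1 - 3490.8 = -1787.7
Services balance = 2190.9 - 1991.7 = 199.2
Trade balance (goods + services) = -1787.7 + 199.2 = -1588.5
Net primary income = 861.1 - 335.9 = 525.2
Net secondary income = 285.9
Current account = -1588.5 + 525.2 + 285.9 = -777.4
Financial account = -(-777.4) = 777.4

777.4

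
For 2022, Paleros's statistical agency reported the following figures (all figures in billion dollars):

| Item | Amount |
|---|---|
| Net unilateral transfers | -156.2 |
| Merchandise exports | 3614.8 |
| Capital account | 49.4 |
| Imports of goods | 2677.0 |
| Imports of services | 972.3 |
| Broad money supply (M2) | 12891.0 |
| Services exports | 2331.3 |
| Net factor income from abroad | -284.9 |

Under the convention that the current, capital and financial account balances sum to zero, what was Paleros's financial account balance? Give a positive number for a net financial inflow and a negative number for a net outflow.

Goods balance = 3614.8 - 2677.0 = 937.8
Services balance = 2331.3 - 972.3 = 1359.0
Trade balance (goods + services) = 937.8 + 1359.0 = 2296.8
Net primary income = -284.9
Net secondary income = -156.2
Current account = 2296.8 + (-284.9) + (-156.2) = 1855.7
Financial account = -(1855.7 + 49.4) = -1905.1

-1905.1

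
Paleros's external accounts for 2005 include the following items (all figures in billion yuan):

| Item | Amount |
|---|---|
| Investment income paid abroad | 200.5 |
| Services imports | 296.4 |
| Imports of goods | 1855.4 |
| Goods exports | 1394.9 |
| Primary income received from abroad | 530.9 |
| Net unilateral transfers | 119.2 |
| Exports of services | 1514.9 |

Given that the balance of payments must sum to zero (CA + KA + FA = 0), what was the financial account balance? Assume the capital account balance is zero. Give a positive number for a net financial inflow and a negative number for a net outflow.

Goods balance = 1394.9 - 1855.4 = -460.5
Services balance = 1514.9 - 296.4 = 1218.5
Trade balance (goods + services) = -460.5 + 1218.5 = 758.0
Net primary income = 530.9 - 200.5 = 330.4
Net secondary income = 119.2
Current account = 758.0 + 330.4 + 119.2 = 1207.6
Financial account = -(1207.6) = -1207.6

-1207.6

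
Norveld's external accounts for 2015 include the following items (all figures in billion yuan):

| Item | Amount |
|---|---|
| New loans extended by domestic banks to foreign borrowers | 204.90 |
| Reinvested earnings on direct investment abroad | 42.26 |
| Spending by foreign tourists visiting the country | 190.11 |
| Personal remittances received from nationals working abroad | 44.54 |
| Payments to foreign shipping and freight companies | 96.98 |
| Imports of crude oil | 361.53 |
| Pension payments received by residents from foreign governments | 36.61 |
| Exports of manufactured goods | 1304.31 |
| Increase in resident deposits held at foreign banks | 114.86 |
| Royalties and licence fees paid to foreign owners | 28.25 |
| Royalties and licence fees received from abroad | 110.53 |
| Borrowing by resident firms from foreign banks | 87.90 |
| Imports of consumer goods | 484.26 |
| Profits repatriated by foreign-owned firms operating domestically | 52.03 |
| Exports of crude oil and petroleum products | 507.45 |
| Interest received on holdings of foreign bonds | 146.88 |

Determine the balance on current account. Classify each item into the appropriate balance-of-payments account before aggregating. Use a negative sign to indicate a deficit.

1359.64

Goods: 507.45 - 484.26 + 1304.31 - 361.53 = 965.97
Services: -96.98 - 28.25 + 110.53 + 190.11 = 175.41
Primary income: 146.88 + 42.26 - 52.03 = 137.11
Secondary income: 36.61 + 44.54 = 81.15
Current account = 965.97 + 175.41 + 137.11 + 81.15 = 1359.64
(Excluded from the current account — financial account: new loans extended by domestic banks to foreign borrowers 204.90, increase in resident deposits held at foreign banks 114.86, borrowing by resident firms from foreign banks 87.90.)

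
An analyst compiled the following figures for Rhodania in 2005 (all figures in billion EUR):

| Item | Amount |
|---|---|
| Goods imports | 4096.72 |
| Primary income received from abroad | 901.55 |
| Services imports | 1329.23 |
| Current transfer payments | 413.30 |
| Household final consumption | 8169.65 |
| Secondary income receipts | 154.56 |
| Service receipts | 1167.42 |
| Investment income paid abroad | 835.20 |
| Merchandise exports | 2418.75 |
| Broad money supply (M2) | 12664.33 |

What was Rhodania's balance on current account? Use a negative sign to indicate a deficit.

-2032.17

Goods balance = 2418.75 - 4096.72 = -1677.97
Services balance = 1167.42 - 1329.23 = -161.81
Trade balance (goods + services) = -1677.97 + (-161.81) = -1839.78
Net primary income = 901.55 - 835.20 = 66.35
Net secondary income = 154.56 - 413.30 = -258.74
Current account = -1839.78 + 66.35 + (-258.74) = -2032.17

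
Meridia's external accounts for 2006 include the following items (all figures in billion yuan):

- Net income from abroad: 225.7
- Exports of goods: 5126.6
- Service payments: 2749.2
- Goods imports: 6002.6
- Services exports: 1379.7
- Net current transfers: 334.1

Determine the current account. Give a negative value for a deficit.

-1685.7

Goods balance = 5126.6 - 6002.6 = -876.0
Services balance = 1379.7 - 2749.2 = -1369.5
Trade balance (goods + services) = -876.0 + (-1369.5) = -2245.5
Net primary income = 225.7
Net secondary income = 334.1
Current account = -2245.5 + 225.7 + 334.1 = -1685.7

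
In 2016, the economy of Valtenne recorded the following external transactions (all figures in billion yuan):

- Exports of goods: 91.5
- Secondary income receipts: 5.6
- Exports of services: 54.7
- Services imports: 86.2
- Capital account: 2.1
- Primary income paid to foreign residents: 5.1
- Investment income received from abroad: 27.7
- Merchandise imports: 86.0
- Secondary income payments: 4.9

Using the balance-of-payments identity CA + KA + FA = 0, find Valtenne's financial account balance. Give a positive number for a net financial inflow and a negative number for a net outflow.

0.6

Goods balance = 91.5 - 86.0 = 5.5
Services balance = 54.7 - 86.2 = -31.5
Trade balance (goods + services) = 5.5 + (-31.5) = -26.0
Net primary income = 27.7 - 5.1 = 22.6
Net secondary income = 5.6 - 4.9 = 0.7
Current account = -26.0 + 22.6 + 0.7 = -2.7
Financial account = -(-2.7 + 2.1) = 0.6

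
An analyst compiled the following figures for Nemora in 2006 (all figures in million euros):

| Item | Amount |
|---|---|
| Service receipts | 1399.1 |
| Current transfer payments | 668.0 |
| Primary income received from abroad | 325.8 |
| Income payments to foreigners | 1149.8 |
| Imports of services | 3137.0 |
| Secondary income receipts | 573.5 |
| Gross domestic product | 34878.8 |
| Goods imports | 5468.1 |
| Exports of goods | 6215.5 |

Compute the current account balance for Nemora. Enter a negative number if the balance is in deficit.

-1909.0

Goods balance = 6215.5 - 5468.1 = 747.4
Services balance = 1399.1 - 3137.0 = -1737.9
Trade balance (goods + services) = 747.4 + (-1737.9) = -990.5
Net primary income = 325.8 - 1149.8 = -824.0
Net secondary income = 573.5 - 668.0 = -94.5
Current account = -990.5 + (-824.0) + (-94.5) = -1909.0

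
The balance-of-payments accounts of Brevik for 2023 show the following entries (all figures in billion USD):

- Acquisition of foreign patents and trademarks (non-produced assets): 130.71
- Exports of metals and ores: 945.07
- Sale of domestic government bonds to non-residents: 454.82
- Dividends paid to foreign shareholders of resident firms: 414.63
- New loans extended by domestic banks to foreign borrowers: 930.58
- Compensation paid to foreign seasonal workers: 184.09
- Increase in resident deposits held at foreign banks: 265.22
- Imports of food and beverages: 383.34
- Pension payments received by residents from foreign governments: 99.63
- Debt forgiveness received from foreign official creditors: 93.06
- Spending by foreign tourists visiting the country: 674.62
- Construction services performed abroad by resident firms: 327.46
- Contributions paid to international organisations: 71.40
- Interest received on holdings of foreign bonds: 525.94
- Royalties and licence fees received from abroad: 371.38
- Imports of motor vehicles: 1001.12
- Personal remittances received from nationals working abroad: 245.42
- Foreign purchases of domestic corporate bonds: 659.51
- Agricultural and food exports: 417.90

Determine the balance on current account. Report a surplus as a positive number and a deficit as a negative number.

1552.84

Goods: 945.07 - 1001.12 - 383.34 + 417.90 = -21.49
Services: 371.38 + 674.62 + 327.46 = 1373.46
Primary income: -184.09 + 525.94 - 414.63 = -72.78
Secondary income: -71.40 + 245.42 + 99.63 = 273.65
Current account = (-21.49) + 1373.46 + (-72.78) + 273.65 = 1552.84
(Excluded from the current account — capital account: acquisition of foreign patents and trademarks (non-produced assets) 130.71, debt forgiveness received from foreign official creditors 93.06; financial account: sale of domestic government bonds to non-residents 454.82, new loans extended by domestic banks to foreign borrowers 930.58, increase in resident deposits held at foreign banks 265.22, foreign purchases of domestic corporate bonds 659.51.)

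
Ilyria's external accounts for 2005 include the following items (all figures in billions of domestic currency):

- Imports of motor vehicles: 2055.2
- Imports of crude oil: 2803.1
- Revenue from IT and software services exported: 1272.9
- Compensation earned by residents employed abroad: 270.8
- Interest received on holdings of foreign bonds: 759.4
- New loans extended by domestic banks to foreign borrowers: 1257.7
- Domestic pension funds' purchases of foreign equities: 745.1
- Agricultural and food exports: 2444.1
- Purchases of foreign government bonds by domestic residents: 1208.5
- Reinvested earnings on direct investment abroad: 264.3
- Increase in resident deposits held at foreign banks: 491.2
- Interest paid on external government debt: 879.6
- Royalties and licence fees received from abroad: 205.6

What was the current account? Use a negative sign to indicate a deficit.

Goods: -2803.1 + 2444.1 - 2055.2 = -2414.2
Services: 205.6 + 1272.9 = 1478.5
Primary income: 270.8 - 879.6 + 759.4 + 264.3 = 414.9
Current account = (-2414.2) + 1478.5 + 414.9 = -520.8
(Excluded from the current account — financial account: new loans extended by domestic banks to foreign borrowers 1257.7, domestic pension funds' purchases of foreign equities 745.1, purchases of foreign government bonds by domestic residents 1208.5, increase in resident deposits held at foreign banks 491.2.)

-520.8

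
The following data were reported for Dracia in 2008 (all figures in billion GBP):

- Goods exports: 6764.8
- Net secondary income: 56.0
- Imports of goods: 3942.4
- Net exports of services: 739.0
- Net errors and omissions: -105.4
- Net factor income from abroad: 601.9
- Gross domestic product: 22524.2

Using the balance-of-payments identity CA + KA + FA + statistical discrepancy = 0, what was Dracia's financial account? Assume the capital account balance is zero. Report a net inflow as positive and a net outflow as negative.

Goods balance = 6764.8 - 3942.4 = 2822.4
Services balance = 739.0
Trade balance (goods + services) = 2822.4 + 739.0 = 3561.4
Net primary income = 601.9
Net secondary income = 56.0
Current account = 3561.4 + 601.9 + 56.0 = 4219.3
Financial account = -(4219.3 + (-105.4)) = -4113.9

-4113.9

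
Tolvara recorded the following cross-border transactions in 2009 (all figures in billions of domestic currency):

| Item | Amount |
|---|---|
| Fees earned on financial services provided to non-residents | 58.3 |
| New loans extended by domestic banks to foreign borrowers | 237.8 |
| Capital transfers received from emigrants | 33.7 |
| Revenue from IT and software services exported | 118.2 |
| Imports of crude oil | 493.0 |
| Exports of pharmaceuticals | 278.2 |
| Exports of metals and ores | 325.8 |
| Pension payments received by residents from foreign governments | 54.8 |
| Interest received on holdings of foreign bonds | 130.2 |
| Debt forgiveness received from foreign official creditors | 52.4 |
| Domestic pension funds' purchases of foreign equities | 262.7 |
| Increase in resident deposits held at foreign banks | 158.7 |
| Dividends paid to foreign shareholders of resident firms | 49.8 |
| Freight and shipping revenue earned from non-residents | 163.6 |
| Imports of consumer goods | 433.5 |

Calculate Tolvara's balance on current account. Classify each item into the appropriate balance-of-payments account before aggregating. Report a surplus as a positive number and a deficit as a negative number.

Goods: 278.2 - 433.5 + 325.8 - 493.0 = -322.5
Services: 58.3 + 118.2 + 163.6 = 340.1
Primary income: -49.8 + 130.2 = 80.4
Secondary income: 54.8
Current account = (-322.5) + 340.1 + 80.4 + 54.8 = 152.8
(Excluded from the current account — financial account: new loans extended by domestic banks to foreign borrowers 237.8, domestic pension funds' purchases of foreign equities 262.7, increase in resident deposits held at foreign banks 158.7; capital account: capital transfers received from emigrants 33.7, debt forgiveness received from foreign official creditors 52.4.)

152.8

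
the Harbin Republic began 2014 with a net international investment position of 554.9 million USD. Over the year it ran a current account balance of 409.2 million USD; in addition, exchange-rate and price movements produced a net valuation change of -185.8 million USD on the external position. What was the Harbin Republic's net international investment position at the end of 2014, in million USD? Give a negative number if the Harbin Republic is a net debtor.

778.3

Change in NIIP = current account + net valuation change = 409.2 + (-185.8) = 223.4
End-of-year NIIP = 554.9 + 223.4 = 778.3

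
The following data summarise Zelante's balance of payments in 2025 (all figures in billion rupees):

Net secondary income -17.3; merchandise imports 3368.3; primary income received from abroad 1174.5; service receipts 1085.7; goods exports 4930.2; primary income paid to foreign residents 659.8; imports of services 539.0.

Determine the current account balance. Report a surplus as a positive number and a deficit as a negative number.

2606.0

Goods balance = 4930.2 - 3368.3 = 1561.9
Services balance = 1085.7 - 539.0 = 546.7
Trade balance (goods + services) = 1561.9 + 546.7 = 2108.6
Net primary income = 1174.5 - 659.8 = 514.7
Net secondary income = -17.3
Current account = 2108.6 + 514.7 + (-17.3) = 2606.0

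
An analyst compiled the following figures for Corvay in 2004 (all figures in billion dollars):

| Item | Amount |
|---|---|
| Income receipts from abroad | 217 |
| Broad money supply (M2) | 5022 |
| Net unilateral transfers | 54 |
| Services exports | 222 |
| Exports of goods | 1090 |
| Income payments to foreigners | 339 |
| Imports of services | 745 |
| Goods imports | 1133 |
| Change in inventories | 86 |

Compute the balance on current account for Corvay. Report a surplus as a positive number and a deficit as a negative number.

Goods balance = 1090 - 1133 = -43
Services balance = 222 - 745 = -523
Trade balance (goods + services) = -43 + (-523) = -566
Net primary income = 217 - 339 = -122
Net secondary income = 54
Current account = -566 + (-122) + 54 = -634

-634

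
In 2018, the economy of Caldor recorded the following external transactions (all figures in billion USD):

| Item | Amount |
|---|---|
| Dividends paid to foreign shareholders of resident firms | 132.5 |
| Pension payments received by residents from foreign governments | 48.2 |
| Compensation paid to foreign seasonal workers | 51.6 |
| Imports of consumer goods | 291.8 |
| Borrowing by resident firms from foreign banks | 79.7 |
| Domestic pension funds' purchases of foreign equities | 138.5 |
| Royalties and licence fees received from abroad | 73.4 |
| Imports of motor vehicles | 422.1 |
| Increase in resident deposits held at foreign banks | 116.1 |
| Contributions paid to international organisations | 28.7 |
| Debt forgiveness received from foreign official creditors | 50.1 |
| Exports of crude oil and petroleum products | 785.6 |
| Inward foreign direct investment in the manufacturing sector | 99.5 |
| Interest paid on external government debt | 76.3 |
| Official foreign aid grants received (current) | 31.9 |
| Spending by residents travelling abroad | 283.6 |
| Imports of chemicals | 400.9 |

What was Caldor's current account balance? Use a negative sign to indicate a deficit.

Goods: -291.8 - 400.9 - 422.1 + 785.6 = -329.2
Services: 73.4 - 283.6 = -210.2
Primary income: -132.5 - 76.3 - 51.6 = -260.4
Secondary income: -28.7 + 31.9 + 48.2 = 51.4
Current account = (-329.2) + (-210.2) + (-260.4) + 51.4 = -748.4
(Excluded from the current account — financial account: borrowing by resident firms from foreign banks 79.7, domestic pension funds' purchases of foreign equities 138.5, increase in resident deposits held at foreign banks 116.1, inward foreign direct investment in the manufacturing sector 99.5; capital account: debt forgiveness received from foreign official creditors 50.1.)

-748.4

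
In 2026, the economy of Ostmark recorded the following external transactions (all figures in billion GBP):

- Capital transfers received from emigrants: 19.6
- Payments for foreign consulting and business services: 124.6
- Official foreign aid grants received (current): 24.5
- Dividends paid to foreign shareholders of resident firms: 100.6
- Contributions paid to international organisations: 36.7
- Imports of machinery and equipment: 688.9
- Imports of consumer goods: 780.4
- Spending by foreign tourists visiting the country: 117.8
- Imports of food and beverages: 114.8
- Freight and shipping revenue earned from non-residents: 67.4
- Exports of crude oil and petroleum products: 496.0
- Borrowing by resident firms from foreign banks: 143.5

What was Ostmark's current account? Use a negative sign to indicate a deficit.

-1140.3

Goods: -114.8 - 780.4 - 688.9 + 496.0 = -1088.1
Services: 117.8 - 124.6 + 67.4 = 60.6
Primary income: -100.6
Secondary income: -36.7 + 24.5 = -12.2
Current account = (-1088.1) + 60.6 + (-100.6) + (-12.2) = -1140.3
(Excluded from the current account — capital account: capital transfers received from emigrants 19.6; financial account: borrowing by resident firms from foreign banks 143.5.)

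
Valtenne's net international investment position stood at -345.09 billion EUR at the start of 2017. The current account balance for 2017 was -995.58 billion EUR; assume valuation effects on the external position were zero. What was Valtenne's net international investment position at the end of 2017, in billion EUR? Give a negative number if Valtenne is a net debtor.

-1340.67

With no valuation effects, change in NIIP = current account = -995.58
End-of-year NIIP = -345.09 + (-995.58) = -1340.67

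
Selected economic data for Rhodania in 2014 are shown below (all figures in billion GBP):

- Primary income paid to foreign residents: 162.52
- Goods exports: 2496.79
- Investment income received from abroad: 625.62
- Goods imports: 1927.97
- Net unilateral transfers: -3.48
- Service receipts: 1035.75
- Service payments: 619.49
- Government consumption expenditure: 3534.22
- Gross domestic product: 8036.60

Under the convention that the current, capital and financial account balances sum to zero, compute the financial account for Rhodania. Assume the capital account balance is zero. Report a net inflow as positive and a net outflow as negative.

-1444.70

Goods balance = 2496.79 - 1927.97 = 568.82
Services balance = 1035.75 - 619.49 = 416.26
Trade balance (goods + services) = 568.82 + 416.26 = 985.08
Net primary income = 625.62 - 162.52 = 463.10
Net secondary income = -3.48
Current account = 985.08 + 463.10 + (-3.48) = 1444.70
Financial account = -(1444.70) = -1444.70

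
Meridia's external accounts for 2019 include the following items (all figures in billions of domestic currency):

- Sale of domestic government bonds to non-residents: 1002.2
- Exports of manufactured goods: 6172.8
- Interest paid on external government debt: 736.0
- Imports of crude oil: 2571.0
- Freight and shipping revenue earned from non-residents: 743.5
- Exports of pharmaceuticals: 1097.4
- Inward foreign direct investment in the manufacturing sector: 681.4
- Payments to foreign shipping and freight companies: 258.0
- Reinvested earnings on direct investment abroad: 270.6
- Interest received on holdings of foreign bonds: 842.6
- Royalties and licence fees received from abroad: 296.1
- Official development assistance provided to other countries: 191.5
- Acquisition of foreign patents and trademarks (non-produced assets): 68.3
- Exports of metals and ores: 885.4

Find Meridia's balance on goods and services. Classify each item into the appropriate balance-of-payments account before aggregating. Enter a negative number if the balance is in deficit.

Goods: 1097.4 + 6172.8 + 885.4 - 2571.0 = 5584.6
Services: 743.5 + 296.1 - 258.0 = 781.6
Trade balance = 5584.6 + 781.6 = 6366.2
(Excluded from the trade balance — financial account: sale of domestic government bonds to non-residents 1002.2, inward foreign direct investment in the manufacturing sector 681.4; primary income: interest paid on external government debt 736.0, reinvested earnings on direct investment abroad 270.6, interest received on holdings of foreign bonds 842.6; secondary income: official development assistance provided to other countries 191.5; capital account: acquisition of foreign patents and trademarks (non-produced assets) 68.3.)

6366.2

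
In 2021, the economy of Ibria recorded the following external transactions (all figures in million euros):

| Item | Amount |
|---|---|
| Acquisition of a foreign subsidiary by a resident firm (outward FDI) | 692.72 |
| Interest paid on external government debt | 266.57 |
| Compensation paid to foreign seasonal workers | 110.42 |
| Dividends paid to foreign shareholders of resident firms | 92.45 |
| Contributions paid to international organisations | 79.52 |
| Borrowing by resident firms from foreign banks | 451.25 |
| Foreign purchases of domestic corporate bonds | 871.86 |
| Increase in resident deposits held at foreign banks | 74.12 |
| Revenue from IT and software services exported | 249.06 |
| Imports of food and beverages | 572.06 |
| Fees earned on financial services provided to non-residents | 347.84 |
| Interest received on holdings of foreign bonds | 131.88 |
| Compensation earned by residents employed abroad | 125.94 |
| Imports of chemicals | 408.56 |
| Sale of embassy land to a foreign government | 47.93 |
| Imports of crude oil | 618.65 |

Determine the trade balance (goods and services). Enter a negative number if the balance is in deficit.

Goods: -572.06 - 618.65 - 408.56 = -1599.27
Services: 347.84 + 249.06 = 596.90
Trade balance = -1599.27 + 596.90 = -1002.37
(Excluded from the trade balance — financial account: acquisition of a foreign subsidiary by a resident firm (outward FDI) 692.72, borrowing by resident firms from foreign banks 451.25, foreign purchases of domestic corporate bonds 871.86, increase in resident deposits held at foreign banks 74.12; primary income: interest paid on external government debt 266.57, compensation paid to foreign seasonal workers 110.42, dividends paid to foreign shareholders of resident firms 92.45, interest received on holdings of foreign bonds 131.88, compensation earned by residents employed abroad 125.94; secondary income: contributions paid to international organisations 79.52; capital account: sale of embassy land to a foreign government 47.93.)

-1002.37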